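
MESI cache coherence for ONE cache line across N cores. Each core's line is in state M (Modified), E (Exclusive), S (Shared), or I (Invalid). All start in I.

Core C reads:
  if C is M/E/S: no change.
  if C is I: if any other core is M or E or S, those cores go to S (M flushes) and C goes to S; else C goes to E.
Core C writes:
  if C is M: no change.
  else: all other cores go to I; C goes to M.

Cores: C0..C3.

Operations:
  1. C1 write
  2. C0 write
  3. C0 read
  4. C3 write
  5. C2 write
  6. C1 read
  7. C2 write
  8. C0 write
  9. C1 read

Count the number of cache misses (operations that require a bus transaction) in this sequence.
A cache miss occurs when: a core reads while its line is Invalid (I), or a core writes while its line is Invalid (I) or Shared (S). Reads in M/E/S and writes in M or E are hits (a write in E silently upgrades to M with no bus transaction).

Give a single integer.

Answer: 8

Derivation:
Op 1: C1 write [C1 write: invalidate none -> C1=M] -> [I,M,I,I] [MISS #1: write from I]
Op 2: C0 write [C0 write: invalidate ['C1=M'] -> C0=M] -> [M,I,I,I] [MISS #2: write from I]
Op 3: C0 read [C0 read: already in M, no change] -> [M,I,I,I] [hit: read from M]
Op 4: C3 write [C3 write: invalidate ['C0=M'] -> C3=M] -> [I,I,I,M] [MISS #3: write from I]
Op 5: C2 write [C2 write: invalidate ['C3=M'] -> C2=M] -> [I,I,M,I] [MISS #4: write from I]
Op 6: C1 read [C1 read from I: others=['C2=M'] -> C1=S, others downsized to S] -> [I,S,S,I] [MISS #5: read from I]
Op 7: C2 write [C2 write: invalidate ['C1=S'] -> C2=M] -> [I,I,M,I] [MISS #6: write from S]
Op 8: C0 write [C0 write: invalidate ['C2=M'] -> C0=M] -> [M,I,I,I] [MISS #7: write from I]
Op 9: C1 read [C1 read from I: others=['C0=M'] -> C1=S, others downsized to S] -> [S,S,I,I] [MISS #8: read from I]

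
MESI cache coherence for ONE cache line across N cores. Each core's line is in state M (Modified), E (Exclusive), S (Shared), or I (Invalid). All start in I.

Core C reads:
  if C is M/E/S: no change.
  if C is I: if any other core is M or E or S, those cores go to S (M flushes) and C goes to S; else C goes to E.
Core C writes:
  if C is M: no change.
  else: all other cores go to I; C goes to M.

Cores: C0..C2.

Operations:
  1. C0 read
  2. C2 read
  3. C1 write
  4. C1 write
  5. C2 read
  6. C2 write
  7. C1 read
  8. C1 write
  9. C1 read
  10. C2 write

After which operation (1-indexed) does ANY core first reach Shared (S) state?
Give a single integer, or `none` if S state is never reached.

Op 1: C0 read [C0 read from I: no other sharers -> C0=E (exclusive)] -> [E,I,I]
Op 2: C2 read [C2 read from I: others=['C0=E'] -> C2=S, others downsized to S] -> [S,I,S]
  -> First S state at op 2; remaining ops need not be traced.

Answer: 2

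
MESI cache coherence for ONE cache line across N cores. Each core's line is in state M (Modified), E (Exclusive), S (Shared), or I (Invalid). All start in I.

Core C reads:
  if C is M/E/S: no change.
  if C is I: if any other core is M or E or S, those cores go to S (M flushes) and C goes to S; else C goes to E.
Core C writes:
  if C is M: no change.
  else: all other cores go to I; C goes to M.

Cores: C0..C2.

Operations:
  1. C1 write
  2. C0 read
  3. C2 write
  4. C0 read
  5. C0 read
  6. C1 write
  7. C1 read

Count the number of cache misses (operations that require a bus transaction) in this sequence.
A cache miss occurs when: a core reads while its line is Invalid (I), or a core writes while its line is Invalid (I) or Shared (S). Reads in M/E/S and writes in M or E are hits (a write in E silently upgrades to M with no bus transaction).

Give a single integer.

Op 1: C1 write [C1 write: invalidate none -> C1=M] -> [I,M,I] [MISS #1: write from I]
Op 2: C0 read [C0 read from I: others=['C1=M'] -> C0=S, others downsized to S] -> [S,S,I] [MISS #2: read from I]
Op 3: C2 write [C2 write: invalidate ['C0=S', 'C1=S'] -> C2=M] -> [I,I,M] [MISS #3: write from I]
Op 4: C0 read [C0 read from I: others=['C2=M'] -> C0=S, others downsized to S] -> [S,I,S] [MISS #4: read from I]
Op 5: C0 read [C0 read: already in S, no change] -> [S,I,S] [hit: read from S]
Op 6: C1 write [C1 write: invalidate ['C0=S', 'C2=S'] -> C1=M] -> [I,M,I] [MISS #5: write from I]
Op 7: C1 read [C1 read: already in M, no change] -> [I,M,I] [hit: read from M]

Answer: 5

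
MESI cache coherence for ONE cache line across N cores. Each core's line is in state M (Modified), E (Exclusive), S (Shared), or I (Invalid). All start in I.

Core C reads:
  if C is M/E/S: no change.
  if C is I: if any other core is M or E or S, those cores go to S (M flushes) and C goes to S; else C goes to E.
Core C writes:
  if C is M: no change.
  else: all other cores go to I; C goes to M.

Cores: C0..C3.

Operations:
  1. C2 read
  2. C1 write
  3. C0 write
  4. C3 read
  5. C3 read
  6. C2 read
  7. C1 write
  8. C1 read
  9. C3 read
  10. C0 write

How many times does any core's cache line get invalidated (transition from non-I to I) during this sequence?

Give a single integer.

Answer: 7

Derivation:
Op 1: C2 read [C2 read from I: no other sharers -> C2=E (exclusive)] -> [I,I,E,I] (invalidations this op: 0; running total: 0)
Op 2: C1 write [C1 write: invalidate ['C2=E'] -> C1=M] -> [I,M,I,I] (invalidations this op: 1; running total: 1)
Op 3: C0 write [C0 write: invalidate ['C1=M'] -> C0=M] -> [M,I,I,I] (invalidations this op: 1; running total: 2)
Op 4: C3 read [C3 read from I: others=['C0=M'] -> C3=S, others downsized to S] -> [S,I,I,S] (invalidations this op: 0; running total: 2)
Op 5: C3 read [C3 read: already in S, no change] -> [S,I,I,S] (invalidations this op: 0; running total: 2)
Op 6: C2 read [C2 read from I: others=['C0=S', 'C3=S'] -> C2=S, others downsized to S] -> [S,I,S,S] (invalidations this op: 0; running total: 2)
Op 7: C1 write [C1 write: invalidate ['C0=S', 'C2=S', 'C3=S'] -> C1=M] -> [I,M,I,I] (invalidations this op: 3; running total: 5)
Op 8: C1 read [C1 read: already in M, no change] -> [I,M,I,I] (invalidations this op: 0; running total: 5)
Op 9: C3 read [C3 read from I: others=['C1=M'] -> C3=S, others downsized to S] -> [I,S,I,S] (invalidations this op: 0; running total: 5)
Op 10: C0 write [C0 write: invalidate ['C1=S', 'C3=S'] -> C0=M] -> [M,I,I,I] (invalidations this op: 2; running total: 7)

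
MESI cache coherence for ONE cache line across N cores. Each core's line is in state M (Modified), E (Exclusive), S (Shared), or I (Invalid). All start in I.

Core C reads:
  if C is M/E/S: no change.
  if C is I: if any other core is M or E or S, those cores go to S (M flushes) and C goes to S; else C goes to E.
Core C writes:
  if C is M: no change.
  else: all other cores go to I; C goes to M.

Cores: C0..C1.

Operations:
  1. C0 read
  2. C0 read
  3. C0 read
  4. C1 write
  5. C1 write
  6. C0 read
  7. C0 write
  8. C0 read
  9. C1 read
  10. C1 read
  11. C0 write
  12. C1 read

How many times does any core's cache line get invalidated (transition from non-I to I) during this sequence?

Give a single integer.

Answer: 3

Derivation:
Op 1: C0 read [C0 read from I: no other sharers -> C0=E (exclusive)] -> [E,I] (invalidations this op: 0; running total: 0)
Op 2: C0 read [C0 read: already in E, no change] -> [E,I] (invalidations this op: 0; running total: 0)
Op 3: C0 read [C0 read: already in E, no change] -> [E,I] (invalidations this op: 0; running total: 0)
Op 4: C1 write [C1 write: invalidate ['C0=E'] -> C1=M] -> [I,M] (invalidations this op: 1; running total: 1)
Op 5: C1 write [C1 write: already M (modified), no change] -> [I,M] (invalidations this op: 0; running total: 1)
Op 6: C0 read [C0 read from I: others=['C1=M'] -> C0=S, others downsized to S] -> [S,S] (invalidations this op: 0; running total: 1)
Op 7: C0 write [C0 write: invalidate ['C1=S'] -> C0=M] -> [M,I] (invalidations this op: 1; running total: 2)
Op 8: C0 read [C0 read: already in M, no change] -> [M,I] (invalidations this op: 0; running total: 2)
Op 9: C1 read [C1 read from I: others=['C0=M'] -> C1=S, others downsized to S] -> [S,S] (invalidations this op: 0; running total: 2)
Op 10: C1 read [C1 read: already in S, no change] -> [S,S] (invalidations this op: 0; running total: 2)
Op 11: C0 write [C0 write: invalidate ['C1=S'] -> C0=M] -> [M,I] (invalidations this op: 1; running total: 3)
Op 12: C1 read [C1 read from I: others=['C0=M'] -> C1=S, others downsized to S] -> [S,S] (invalidations this op: 0; running total: 3)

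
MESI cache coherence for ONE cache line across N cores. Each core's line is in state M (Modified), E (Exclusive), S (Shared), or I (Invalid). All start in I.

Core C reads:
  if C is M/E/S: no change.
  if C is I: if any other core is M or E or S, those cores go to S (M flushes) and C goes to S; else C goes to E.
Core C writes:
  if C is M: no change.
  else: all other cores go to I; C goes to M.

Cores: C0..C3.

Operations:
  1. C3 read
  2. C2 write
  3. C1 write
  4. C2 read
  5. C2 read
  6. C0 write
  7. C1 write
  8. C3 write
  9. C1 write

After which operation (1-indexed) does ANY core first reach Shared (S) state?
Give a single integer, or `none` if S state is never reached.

Op 1: C3 read [C3 read from I: no other sharers -> C3=E (exclusive)] -> [I,I,I,E]
Op 2: C2 write [C2 write: invalidate ['C3=E'] -> C2=M] -> [I,I,M,I]
Op 3: C1 write [C1 write: invalidate ['C2=M'] -> C1=M] -> [I,M,I,I]
Op 4: C2 read [C2 read from I: others=['C1=M'] -> C2=S, others downsized to S] -> [I,S,S,I]
  -> First S state at op 4; remaining ops need not be traced.

Answer: 4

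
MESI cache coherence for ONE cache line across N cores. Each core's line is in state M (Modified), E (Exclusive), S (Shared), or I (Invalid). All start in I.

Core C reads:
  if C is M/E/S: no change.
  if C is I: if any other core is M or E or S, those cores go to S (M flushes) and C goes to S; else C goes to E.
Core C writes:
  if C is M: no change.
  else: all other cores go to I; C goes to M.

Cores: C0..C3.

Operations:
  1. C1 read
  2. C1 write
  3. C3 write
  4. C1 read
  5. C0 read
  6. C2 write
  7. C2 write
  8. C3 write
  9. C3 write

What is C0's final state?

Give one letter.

Op 1: C1 read [C1 read from I: no other sharers -> C1=E (exclusive)] -> [I,E,I,I]
Op 2: C1 write [C1 write: invalidate none -> C1=M] -> [I,M,I,I]
Op 3: C3 write [C3 write: invalidate ['C1=M'] -> C3=M] -> [I,I,I,M]
Op 4: C1 read [C1 read from I: others=['C3=M'] -> C1=S, others downsized to S] -> [I,S,I,S]
Op 5: C0 read [C0 read from I: others=['C1=S', 'C3=S'] -> C0=S, others downsized to S] -> [S,S,I,S]
Op 6: C2 write [C2 write: invalidate ['C0=S', 'C1=S', 'C3=S'] -> C2=M] -> [I,I,M,I]
Op 7: C2 write [C2 write: already M (modified), no change] -> [I,I,M,I]
Op 8: C3 write [C3 write: invalidate ['C2=M'] -> C3=M] -> [I,I,I,M]
Op 9: C3 write [C3 write: already M (modified), no change] -> [I,I,I,M]

Answer: I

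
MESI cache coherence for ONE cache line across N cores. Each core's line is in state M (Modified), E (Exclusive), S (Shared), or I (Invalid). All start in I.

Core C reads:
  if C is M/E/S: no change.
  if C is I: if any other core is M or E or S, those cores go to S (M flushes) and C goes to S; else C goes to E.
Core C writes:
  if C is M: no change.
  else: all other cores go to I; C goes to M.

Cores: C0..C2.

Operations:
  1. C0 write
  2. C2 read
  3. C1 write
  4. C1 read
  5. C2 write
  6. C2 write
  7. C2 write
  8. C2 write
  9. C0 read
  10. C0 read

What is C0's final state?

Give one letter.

Op 1: C0 write [C0 write: invalidate none -> C0=M] -> [M,I,I]
Op 2: C2 read [C2 read from I: others=['C0=M'] -> C2=S, others downsized to S] -> [S,I,S]
Op 3: C1 write [C1 write: invalidate ['C0=S', 'C2=S'] -> C1=M] -> [I,M,I]
Op 4: C1 read [C1 read: already in M, no change] -> [I,M,I]
Op 5: C2 write [C2 write: invalidate ['C1=M'] -> C2=M] -> [I,I,M]
Op 6: C2 write [C2 write: already M (modified), no change] -> [I,I,M]
Op 7: C2 write [C2 write: already M (modified), no change] -> [I,I,M]
Op 8: C2 write [C2 write: already M (modified), no change] -> [I,I,M]
Op 9: C0 read [C0 read from I: others=['C2=M'] -> C0=S, others downsized to S] -> [S,I,S]
Op 10: C0 read [C0 read: already in S, no change] -> [S,I,S]

Answer: S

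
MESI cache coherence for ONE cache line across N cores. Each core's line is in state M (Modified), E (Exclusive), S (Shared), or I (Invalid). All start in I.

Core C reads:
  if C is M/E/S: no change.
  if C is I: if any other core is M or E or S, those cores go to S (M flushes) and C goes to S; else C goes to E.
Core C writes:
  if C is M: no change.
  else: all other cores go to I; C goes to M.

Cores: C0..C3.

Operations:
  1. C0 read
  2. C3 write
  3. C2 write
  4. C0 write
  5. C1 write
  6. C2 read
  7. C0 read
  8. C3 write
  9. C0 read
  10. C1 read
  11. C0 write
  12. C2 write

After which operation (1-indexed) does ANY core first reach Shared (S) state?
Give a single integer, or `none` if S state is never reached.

Op 1: C0 read [C0 read from I: no other sharers -> C0=E (exclusive)] -> [E,I,I,I]
Op 2: C3 write [C3 write: invalidate ['C0=E'] -> C3=M] -> [I,I,I,M]
Op 3: C2 write [C2 write: invalidate ['C3=M'] -> C2=M] -> [I,I,M,I]
Op 4: C0 write [C0 write: invalidate ['C2=M'] -> C0=M] -> [M,I,I,I]
Op 5: C1 write [C1 write: invalidate ['C0=M'] -> C1=M] -> [I,M,I,I]
Op 6: C2 read [C2 read from I: others=['C1=M'] -> C2=S, others downsized to S] -> [I,S,S,I]
  -> First S state at op 6; remaining ops need not be traced.

Answer: 6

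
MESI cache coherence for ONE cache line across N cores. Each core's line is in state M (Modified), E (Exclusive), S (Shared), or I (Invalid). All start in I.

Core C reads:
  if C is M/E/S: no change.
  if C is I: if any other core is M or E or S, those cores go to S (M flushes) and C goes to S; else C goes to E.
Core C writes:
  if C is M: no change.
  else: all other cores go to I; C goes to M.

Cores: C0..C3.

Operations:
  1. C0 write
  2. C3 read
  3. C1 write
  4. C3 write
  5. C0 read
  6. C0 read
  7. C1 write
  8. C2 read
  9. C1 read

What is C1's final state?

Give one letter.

Op 1: C0 write [C0 write: invalidate none -> C0=M] -> [M,I,I,I]
Op 2: C3 read [C3 read from I: others=['C0=M'] -> C3=S, others downsized to S] -> [S,I,I,S]
Op 3: C1 write [C1 write: invalidate ['C0=S', 'C3=S'] -> C1=M] -> [I,M,I,I]
Op 4: C3 write [C3 write: invalidate ['C1=M'] -> C3=M] -> [I,I,I,M]
Op 5: C0 read [C0 read from I: others=['C3=M'] -> C0=S, others downsized to S] -> [S,I,I,S]
Op 6: C0 read [C0 read: already in S, no change] -> [S,I,I,S]
Op 7: C1 write [C1 write: invalidate ['C0=S', 'C3=S'] -> C1=M] -> [I,M,I,I]
Op 8: C2 read [C2 read from I: others=['C1=M'] -> C2=S, others downsized to S] -> [I,S,S,I]
Op 9: C1 read [C1 read: already in S, no change] -> [I,S,S,I]

Answer: S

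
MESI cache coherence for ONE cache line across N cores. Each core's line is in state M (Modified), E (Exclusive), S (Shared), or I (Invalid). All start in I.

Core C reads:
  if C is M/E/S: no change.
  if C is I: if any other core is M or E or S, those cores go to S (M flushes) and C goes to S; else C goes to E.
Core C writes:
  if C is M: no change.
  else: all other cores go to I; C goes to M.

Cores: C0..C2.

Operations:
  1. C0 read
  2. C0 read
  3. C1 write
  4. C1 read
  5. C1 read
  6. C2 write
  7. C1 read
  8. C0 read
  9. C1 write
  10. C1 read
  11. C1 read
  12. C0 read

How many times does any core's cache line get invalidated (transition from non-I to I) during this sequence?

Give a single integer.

Op 1: C0 read [C0 read from I: no other sharers -> C0=E (exclusive)] -> [E,I,I] (invalidations this op: 0; running total: 0)
Op 2: C0 read [C0 read: already in E, no change] -> [E,I,I] (invalidations this op: 0; running total: 0)
Op 3: C1 write [C1 write: invalidate ['C0=E'] -> C1=M] -> [I,M,I] (invalidations this op: 1; running total: 1)
Op 4: C1 read [C1 read: already in M, no change] -> [I,M,I] (invalidations this op: 0; running total: 1)
Op 5: C1 read [C1 read: already in M, no change] -> [I,M,I] (invalidations this op: 0; running total: 1)
Op 6: C2 write [C2 write: invalidate ['C1=M'] -> C2=M] -> [I,I,M] (invalidations this op: 1; running total: 2)
Op 7: C1 read [C1 read from I: others=['C2=M'] -> C1=S, others downsized to S] -> [I,S,S] (invalidations this op: 0; running total: 2)
Op 8: C0 read [C0 read from I: others=['C1=S', 'C2=S'] -> C0=S, others downsized to S] -> [S,S,S] (invalidations this op: 0; running total: 2)
Op 9: C1 write [C1 write: invalidate ['C0=S', 'C2=S'] -> C1=M] -> [I,M,I] (invalidations this op: 2; running total: 4)
Op 10: C1 read [C1 read: already in M, no change] -> [I,M,I] (invalidations this op: 0; running total: 4)
Op 11: C1 read [C1 read: already in M, no change] -> [I,M,I] (invalidations this op: 0; running total: 4)
Op 12: C0 read [C0 read from I: others=['C1=M'] -> C0=S, others downsized to S] -> [S,S,I] (invalidations this op: 0; running total: 4)

Answer: 4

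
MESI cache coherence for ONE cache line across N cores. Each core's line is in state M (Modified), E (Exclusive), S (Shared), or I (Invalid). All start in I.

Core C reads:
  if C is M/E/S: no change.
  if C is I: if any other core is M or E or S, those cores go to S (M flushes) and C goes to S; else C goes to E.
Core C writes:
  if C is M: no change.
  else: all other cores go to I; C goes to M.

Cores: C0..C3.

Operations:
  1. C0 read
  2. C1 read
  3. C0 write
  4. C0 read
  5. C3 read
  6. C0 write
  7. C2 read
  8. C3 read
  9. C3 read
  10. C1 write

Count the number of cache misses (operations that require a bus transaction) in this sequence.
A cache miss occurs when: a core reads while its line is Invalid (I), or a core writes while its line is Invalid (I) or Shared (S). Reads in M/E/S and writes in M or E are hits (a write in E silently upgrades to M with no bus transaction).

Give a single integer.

Op 1: C0 read [C0 read from I: no other sharers -> C0=E (exclusive)] -> [E,I,I,I] [MISS #1: read from I]
Op 2: C1 read [C1 read from I: others=['C0=E'] -> C1=S, others downsized to S] -> [S,S,I,I] [MISS #2: read from I]
Op 3: C0 write [C0 write: invalidate ['C1=S'] -> C0=M] -> [M,I,I,I] [MISS #3: write from S]
Op 4: C0 read [C0 read: already in M, no change] -> [M,I,I,I] [hit: read from M]
Op 5: C3 read [C3 read from I: others=['C0=M'] -> C3=S, others downsized to S] -> [S,I,I,S] [MISS #4: read from I]
Op 6: C0 write [C0 write: invalidate ['C3=S'] -> C0=M] -> [M,I,I,I] [MISS #5: write from S]
Op 7: C2 read [C2 read from I: others=['C0=M'] -> C2=S, others downsized to S] -> [S,I,S,I] [MISS #6: read from I]
Op 8: C3 read [C3 read from I: others=['C0=S', 'C2=S'] -> C3=S, others downsized to S] -> [S,I,S,S] [MISS #7: read from I]
Op 9: C3 read [C3 read: already in S, no change] -> [S,I,S,S] [hit: read from S]
Op 10: C1 write [C1 write: invalidate ['C0=S', 'C2=S', 'C3=S'] -> C1=M] -> [I,M,I,I] [MISS #8: write from I]

Answer: 8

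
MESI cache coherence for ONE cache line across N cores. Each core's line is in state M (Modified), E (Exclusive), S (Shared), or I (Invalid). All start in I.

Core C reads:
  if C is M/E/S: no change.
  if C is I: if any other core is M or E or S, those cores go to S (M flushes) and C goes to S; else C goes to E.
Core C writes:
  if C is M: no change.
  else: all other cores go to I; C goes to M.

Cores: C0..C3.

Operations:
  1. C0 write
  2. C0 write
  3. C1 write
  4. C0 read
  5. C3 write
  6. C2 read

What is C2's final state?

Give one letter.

Op 1: C0 write [C0 write: invalidate none -> C0=M] -> [M,I,I,I]
Op 2: C0 write [C0 write: already M (modified), no change] -> [M,I,I,I]
Op 3: C1 write [C1 write: invalidate ['C0=M'] -> C1=M] -> [I,M,I,I]
Op 4: C0 read [C0 read from I: others=['C1=M'] -> C0=S, others downsized to S] -> [S,S,I,I]
Op 5: C3 write [C3 write: invalidate ['C0=S', 'C1=S'] -> C3=M] -> [I,I,I,M]
Op 6: C2 read [C2 read from I: others=['C3=M'] -> C2=S, others downsized to S] -> [I,I,S,S]

Answer: S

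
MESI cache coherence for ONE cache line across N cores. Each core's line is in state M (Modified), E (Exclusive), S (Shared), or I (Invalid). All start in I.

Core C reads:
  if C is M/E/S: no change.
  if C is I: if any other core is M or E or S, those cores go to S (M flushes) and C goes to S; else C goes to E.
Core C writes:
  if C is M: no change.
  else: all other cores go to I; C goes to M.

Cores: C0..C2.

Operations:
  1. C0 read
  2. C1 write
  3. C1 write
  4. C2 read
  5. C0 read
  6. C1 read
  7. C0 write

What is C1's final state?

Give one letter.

Op 1: C0 read [C0 read from I: no other sharers -> C0=E (exclusive)] -> [E,I,I]
Op 2: C1 write [C1 write: invalidate ['C0=E'] -> C1=M] -> [I,M,I]
Op 3: C1 write [C1 write: already M (modified), no change] -> [I,M,I]
Op 4: C2 read [C2 read from I: others=['C1=M'] -> C2=S, others downsized to S] -> [I,S,S]
Op 5: C0 read [C0 read from I: others=['C1=S', 'C2=S'] -> C0=S, others downsized to S] -> [S,S,S]
Op 6: C1 read [C1 read: already in S, no change] -> [S,S,S]
Op 7: C0 write [C0 write: invalidate ['C1=S', 'C2=S'] -> C0=M] -> [M,I,I]

Answer: I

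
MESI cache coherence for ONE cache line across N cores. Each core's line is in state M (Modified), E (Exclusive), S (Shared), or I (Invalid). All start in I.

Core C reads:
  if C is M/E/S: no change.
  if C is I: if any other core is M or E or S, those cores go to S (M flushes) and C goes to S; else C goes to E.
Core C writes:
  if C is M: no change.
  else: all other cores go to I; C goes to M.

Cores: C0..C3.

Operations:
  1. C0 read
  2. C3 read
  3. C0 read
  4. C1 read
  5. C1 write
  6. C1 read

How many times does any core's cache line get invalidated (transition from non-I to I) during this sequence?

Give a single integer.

Answer: 2

Derivation:
Op 1: C0 read [C0 read from I: no other sharers -> C0=E (exclusive)] -> [E,I,I,I] (invalidations this op: 0; running total: 0)
Op 2: C3 read [C3 read from I: others=['C0=E'] -> C3=S, others downsized to S] -> [S,I,I,S] (invalidations this op: 0; running total: 0)
Op 3: C0 read [C0 read: already in S, no change] -> [S,I,I,S] (invalidations this op: 0; running total: 0)
Op 4: C1 read [C1 read from I: others=['C0=S', 'C3=S'] -> C1=S, others downsized to S] -> [S,S,I,S] (invalidations this op: 0; running total: 0)
Op 5: C1 write [C1 write: invalidate ['C0=S', 'C3=S'] -> C1=M] -> [I,M,I,I] (invalidations this op: 2; running total: 2)
Op 6: C1 read [C1 read: already in M, no change] -> [I,M,I,I] (invalidations this op: 0; running total: 2)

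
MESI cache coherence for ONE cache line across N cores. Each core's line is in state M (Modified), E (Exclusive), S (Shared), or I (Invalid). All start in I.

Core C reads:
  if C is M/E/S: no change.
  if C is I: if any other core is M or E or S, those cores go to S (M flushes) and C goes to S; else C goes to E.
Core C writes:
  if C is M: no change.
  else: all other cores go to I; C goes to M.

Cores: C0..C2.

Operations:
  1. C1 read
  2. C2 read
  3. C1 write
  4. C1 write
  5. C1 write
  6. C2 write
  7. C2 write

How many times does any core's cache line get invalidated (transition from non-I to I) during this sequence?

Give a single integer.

Op 1: C1 read [C1 read from I: no other sharers -> C1=E (exclusive)] -> [I,E,I] (invalidations this op: 0; running total: 0)
Op 2: C2 read [C2 read from I: others=['C1=E'] -> C2=S, others downsized to S] -> [I,S,S] (invalidations this op: 0; running total: 0)
Op 3: C1 write [C1 write: invalidate ['C2=S'] -> C1=M] -> [I,M,I] (invalidations this op: 1; running total: 1)
Op 4: C1 write [C1 write: already M (modified), no change] -> [I,M,I] (invalidations this op: 0; running total: 1)
Op 5: C1 write [C1 write: already M (modified), no change] -> [I,M,I] (invalidations this op: 0; running total: 1)
Op 6: C2 write [C2 write: invalidate ['C1=M'] -> C2=M] -> [I,I,M] (invalidations this op: 1; running total: 2)
Op 7: C2 write [C2 write: already M (modified), no change] -> [I,I,M] (invalidations this op: 0; running total: 2)

Answer: 2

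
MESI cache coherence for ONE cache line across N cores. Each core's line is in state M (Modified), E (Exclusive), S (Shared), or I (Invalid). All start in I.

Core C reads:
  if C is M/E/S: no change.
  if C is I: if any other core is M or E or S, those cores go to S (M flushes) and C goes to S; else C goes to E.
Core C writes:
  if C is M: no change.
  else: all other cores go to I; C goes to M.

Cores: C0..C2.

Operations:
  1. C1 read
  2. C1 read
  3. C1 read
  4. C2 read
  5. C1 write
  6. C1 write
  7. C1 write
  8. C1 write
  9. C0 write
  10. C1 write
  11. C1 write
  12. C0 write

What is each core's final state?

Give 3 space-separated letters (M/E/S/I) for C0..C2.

Answer: M I I

Derivation:
Op 1: C1 read [C1 read from I: no other sharers -> C1=E (exclusive)] -> [I,E,I]
Op 2: C1 read [C1 read: already in E, no change] -> [I,E,I]
Op 3: C1 read [C1 read: already in E, no change] -> [I,E,I]
Op 4: C2 read [C2 read from I: others=['C1=E'] -> C2=S, others downsized to S] -> [I,S,S]
Op 5: C1 write [C1 write: invalidate ['C2=S'] -> C1=M] -> [I,M,I]
Op 6: C1 write [C1 write: already M (modified), no change] -> [I,M,I]
Op 7: C1 write [C1 write: already M (modified), no change] -> [I,M,I]
Op 8: C1 write [C1 write: already M (modified), no change] -> [I,M,I]
Op 9: C0 write [C0 write: invalidate ['C1=M'] -> C0=M] -> [M,I,I]
Op 10: C1 write [C1 write: invalidate ['C0=M'] -> C1=M] -> [I,M,I]
Op 11: C1 write [C1 write: already M (modified), no change] -> [I,M,I]
Op 12: C0 write [C0 write: invalidate ['C1=M'] -> C0=M] -> [M,I,I]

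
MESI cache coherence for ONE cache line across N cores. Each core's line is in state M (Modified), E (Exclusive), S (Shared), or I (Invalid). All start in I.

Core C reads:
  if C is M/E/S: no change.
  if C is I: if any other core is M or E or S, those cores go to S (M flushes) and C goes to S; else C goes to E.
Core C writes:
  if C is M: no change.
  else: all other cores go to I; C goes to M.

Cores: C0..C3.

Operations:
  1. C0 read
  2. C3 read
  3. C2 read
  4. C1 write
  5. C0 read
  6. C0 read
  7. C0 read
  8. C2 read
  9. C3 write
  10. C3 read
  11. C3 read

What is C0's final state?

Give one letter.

Op 1: C0 read [C0 read from I: no other sharers -> C0=E (exclusive)] -> [E,I,I,I]
Op 2: C3 read [C3 read from I: others=['C0=E'] -> C3=S, others downsized to S] -> [S,I,I,S]
Op 3: C2 read [C2 read from I: others=['C0=S', 'C3=S'] -> C2=S, others downsized to S] -> [S,I,S,S]
Op 4: C1 write [C1 write: invalidate ['C0=S', 'C2=S', 'C3=S'] -> C1=M] -> [I,M,I,I]
Op 5: C0 read [C0 read from I: others=['C1=M'] -> C0=S, others downsized to S] -> [S,S,I,I]
Op 6: C0 read [C0 read: already in S, no change] -> [S,S,I,I]
Op 7: C0 read [C0 read: already in S, no change] -> [S,S,I,I]
Op 8: C2 read [C2 read from I: others=['C0=S', 'C1=S'] -> C2=S, others downsized to S] -> [S,S,S,I]
Op 9: C3 write [C3 write: invalidate ['C0=S', 'C1=S', 'C2=S'] -> C3=M] -> [I,I,I,M]
Op 10: C3 read [C3 read: already in M, no change] -> [I,I,I,M]
Op 11: C3 read [C3 read: already in M, no change] -> [I,I,I,M]

Answer: I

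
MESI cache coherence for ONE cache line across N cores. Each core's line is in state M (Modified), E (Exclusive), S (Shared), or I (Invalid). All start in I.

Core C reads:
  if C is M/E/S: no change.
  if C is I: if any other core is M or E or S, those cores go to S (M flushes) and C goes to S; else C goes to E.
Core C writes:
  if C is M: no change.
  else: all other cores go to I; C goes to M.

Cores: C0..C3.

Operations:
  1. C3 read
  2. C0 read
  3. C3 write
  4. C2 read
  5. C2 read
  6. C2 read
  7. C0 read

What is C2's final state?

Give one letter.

Op 1: C3 read [C3 read from I: no other sharers -> C3=E (exclusive)] -> [I,I,I,E]
Op 2: C0 read [C0 read from I: others=['C3=E'] -> C0=S, others downsized to S] -> [S,I,I,S]
Op 3: C3 write [C3 write: invalidate ['C0=S'] -> C3=M] -> [I,I,I,M]
Op 4: C2 read [C2 read from I: others=['C3=M'] -> C2=S, others downsized to S] -> [I,I,S,S]
Op 5: C2 read [C2 read: already in S, no change] -> [I,I,S,S]
Op 6: C2 read [C2 read: already in S, no change] -> [I,I,S,S]
Op 7: C0 read [C0 read from I: others=['C2=S', 'C3=S'] -> C0=S, others downsized to S] -> [S,I,S,S]

Answer: S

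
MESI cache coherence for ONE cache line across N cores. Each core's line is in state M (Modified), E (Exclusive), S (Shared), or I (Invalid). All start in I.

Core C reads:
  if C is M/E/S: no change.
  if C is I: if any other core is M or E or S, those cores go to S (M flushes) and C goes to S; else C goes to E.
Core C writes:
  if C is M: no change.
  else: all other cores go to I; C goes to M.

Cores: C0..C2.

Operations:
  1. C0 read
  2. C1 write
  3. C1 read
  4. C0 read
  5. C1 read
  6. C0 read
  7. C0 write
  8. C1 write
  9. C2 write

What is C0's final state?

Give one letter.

Answer: I

Derivation:
Op 1: C0 read [C0 read from I: no other sharers -> C0=E (exclusive)] -> [E,I,I]
Op 2: C1 write [C1 write: invalidate ['C0=E'] -> C1=M] -> [I,M,I]
Op 3: C1 read [C1 read: already in M, no change] -> [I,M,I]
Op 4: C0 read [C0 read from I: others=['C1=M'] -> C0=S, others downsized to S] -> [S,S,I]
Op 5: C1 read [C1 read: already in S, no change] -> [S,S,I]
Op 6: C0 read [C0 read: already in S, no change] -> [S,S,I]
Op 7: C0 write [C0 write: invalidate ['C1=S'] -> C0=M] -> [M,I,I]
Op 8: C1 write [C1 write: invalidate ['C0=M'] -> C1=M] -> [I,M,I]
Op 9: C2 write [C2 write: invalidate ['C1=M'] -> C2=M] -> [I,I,M]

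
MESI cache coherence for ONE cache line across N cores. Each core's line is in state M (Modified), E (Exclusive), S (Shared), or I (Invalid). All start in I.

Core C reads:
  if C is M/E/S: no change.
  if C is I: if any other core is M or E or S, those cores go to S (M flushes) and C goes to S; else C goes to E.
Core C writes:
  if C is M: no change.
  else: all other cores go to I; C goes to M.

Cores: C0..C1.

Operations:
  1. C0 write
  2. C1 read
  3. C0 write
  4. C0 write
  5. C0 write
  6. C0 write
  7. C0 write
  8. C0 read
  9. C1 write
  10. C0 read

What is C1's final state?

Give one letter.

Answer: S

Derivation:
Op 1: C0 write [C0 write: invalidate none -> C0=M] -> [M,I]
Op 2: C1 read [C1 read from I: others=['C0=M'] -> C1=S, others downsized to S] -> [S,S]
Op 3: C0 write [C0 write: invalidate ['C1=S'] -> C0=M] -> [M,I]
Op 4: C0 write [C0 write: already M (modified), no change] -> [M,I]
Op 5: C0 write [C0 write: already M (modified), no change] -> [M,I]
Op 6: C0 write [C0 write: already M (modified), no change] -> [M,I]
Op 7: C0 write [C0 write: already M (modified), no change] -> [M,I]
Op 8: C0 read [C0 read: already in M, no change] -> [M,I]
Op 9: C1 write [C1 write: invalidate ['C0=M'] -> C1=M] -> [I,M]
Op 10: C0 read [C0 read from I: others=['C1=M'] -> C0=S, others downsized to S] -> [S,S]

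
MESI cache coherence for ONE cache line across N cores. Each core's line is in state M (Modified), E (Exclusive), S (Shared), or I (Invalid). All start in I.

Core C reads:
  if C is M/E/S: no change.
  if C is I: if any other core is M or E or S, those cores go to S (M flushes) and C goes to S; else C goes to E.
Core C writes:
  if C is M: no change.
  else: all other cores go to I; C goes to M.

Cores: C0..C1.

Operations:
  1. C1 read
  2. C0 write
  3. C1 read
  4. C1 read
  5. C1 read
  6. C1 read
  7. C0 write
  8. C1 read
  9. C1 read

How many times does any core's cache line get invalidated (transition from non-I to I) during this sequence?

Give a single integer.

Op 1: C1 read [C1 read from I: no other sharers -> C1=E (exclusive)] -> [I,E] (invalidations this op: 0; running total: 0)
Op 2: C0 write [C0 write: invalidate ['C1=E'] -> C0=M] -> [M,I] (invalidations this op: 1; running total: 1)
Op 3: C1 read [C1 read from I: others=['C0=M'] -> C1=S, others downsized to S] -> [S,S] (invalidations this op: 0; running total: 1)
Op 4: C1 read [C1 read: already in S, no change] -> [S,S] (invalidations this op: 0; running total: 1)
Op 5: C1 read [C1 read: already in S, no change] -> [S,S] (invalidations this op: 0; running total: 1)
Op 6: C1 read [C1 read: already in S, no change] -> [S,S] (invalidations this op: 0; running total: 1)
Op 7: C0 write [C0 write: invalidate ['C1=S'] -> C0=M] -> [M,I] (invalidations this op: 1; running total: 2)
Op 8: C1 read [C1 read from I: others=['C0=M'] -> C1=S, others downsized to S] -> [S,S] (invalidations this op: 0; running total: 2)
Op 9: C1 read [C1 read: already in S, no change] -> [S,S] (invalidations this op: 0; running total: 2)

Answer: 2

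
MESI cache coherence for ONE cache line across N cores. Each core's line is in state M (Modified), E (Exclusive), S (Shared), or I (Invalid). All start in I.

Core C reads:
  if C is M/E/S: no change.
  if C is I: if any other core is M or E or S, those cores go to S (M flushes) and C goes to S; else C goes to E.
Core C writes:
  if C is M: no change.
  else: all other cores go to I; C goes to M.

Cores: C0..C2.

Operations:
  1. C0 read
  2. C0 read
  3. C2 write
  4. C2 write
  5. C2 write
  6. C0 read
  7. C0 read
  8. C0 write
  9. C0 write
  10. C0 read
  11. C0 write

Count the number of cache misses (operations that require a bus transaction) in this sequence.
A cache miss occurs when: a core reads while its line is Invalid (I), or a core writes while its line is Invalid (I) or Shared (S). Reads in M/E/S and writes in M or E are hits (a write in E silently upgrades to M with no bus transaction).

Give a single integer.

Answer: 4

Derivation:
Op 1: C0 read [C0 read from I: no other sharers -> C0=E (exclusive)] -> [E,I,I] [MISS #1: read from I]
Op 2: C0 read [C0 read: already in E, no change] -> [E,I,I] [hit: read from E]
Op 3: C2 write [C2 write: invalidate ['C0=E'] -> C2=M] -> [I,I,M] [MISS #2: write from I]
Op 4: C2 write [C2 write: already M (modified), no change] -> [I,I,M] [hit: write from M]
Op 5: C2 write [C2 write: already M (modified), no change] -> [I,I,M] [hit: write from M]
Op 6: C0 read [C0 read from I: others=['C2=M'] -> C0=S, others downsized to S] -> [S,I,S] [MISS #3: read from I]
Op 7: C0 read [C0 read: already in S, no change] -> [S,I,S] [hit: read from S]
Op 8: C0 write [C0 write: invalidate ['C2=S'] -> C0=M] -> [M,I,I] [MISS #4: write from S]
Op 9: C0 write [C0 write: already M (modified), no change] -> [M,I,I] [hit: write from M]
Op 10: C0 read [C0 read: already in M, no change] -> [M,I,I] [hit: read from M]
Op 11: C0 write [C0 write: already M (modified), no change] -> [M,I,I] [hit: write from M]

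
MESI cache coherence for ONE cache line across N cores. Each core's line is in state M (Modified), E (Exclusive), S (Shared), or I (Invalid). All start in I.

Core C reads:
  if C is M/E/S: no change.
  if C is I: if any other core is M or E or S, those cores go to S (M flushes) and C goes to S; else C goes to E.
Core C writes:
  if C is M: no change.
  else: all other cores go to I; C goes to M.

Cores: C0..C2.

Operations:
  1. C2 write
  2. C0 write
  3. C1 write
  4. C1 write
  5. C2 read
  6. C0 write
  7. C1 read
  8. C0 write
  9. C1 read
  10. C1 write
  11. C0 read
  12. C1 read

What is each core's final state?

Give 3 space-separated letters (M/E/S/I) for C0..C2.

Op 1: C2 write [C2 write: invalidate none -> C2=M] -> [I,I,M]
Op 2: C0 write [C0 write: invalidate ['C2=M'] -> C0=M] -> [M,I,I]
Op 3: C1 write [C1 write: invalidate ['C0=M'] -> C1=M] -> [I,M,I]
Op 4: C1 write [C1 write: already M (modified), no change] -> [I,M,I]
Op 5: C2 read [C2 read from I: others=['C1=M'] -> C2=S, others downsized to S] -> [I,S,S]
Op 6: C0 write [C0 write: invalidate ['C1=S', 'C2=S'] -> C0=M] -> [M,I,I]
Op 7: C1 read [C1 read from I: others=['C0=M'] -> C1=S, others downsized to S] -> [S,S,I]
Op 8: C0 write [C0 write: invalidate ['C1=S'] -> C0=M] -> [M,I,I]
Op 9: C1 read [C1 read from I: others=['C0=M'] -> C1=S, others downsized to S] -> [S,S,I]
Op 10: C1 write [C1 write: invalidate ['C0=S'] -> C1=M] -> [I,M,I]
Op 11: C0 read [C0 read from I: others=['C1=M'] -> C0=S, others downsized to S] -> [S,S,I]
Op 12: C1 read [C1 read: already in S, no change] -> [S,S,I]

Answer: S S I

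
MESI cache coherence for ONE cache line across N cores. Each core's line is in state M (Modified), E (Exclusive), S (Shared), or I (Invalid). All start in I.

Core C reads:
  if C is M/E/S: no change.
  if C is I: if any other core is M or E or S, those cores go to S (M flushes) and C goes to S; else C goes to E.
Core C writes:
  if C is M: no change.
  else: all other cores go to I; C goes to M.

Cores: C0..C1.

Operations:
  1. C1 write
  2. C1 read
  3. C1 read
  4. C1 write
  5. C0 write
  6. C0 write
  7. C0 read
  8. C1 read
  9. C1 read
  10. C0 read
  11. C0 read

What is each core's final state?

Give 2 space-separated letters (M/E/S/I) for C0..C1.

Op 1: C1 write [C1 write: invalidate none -> C1=M] -> [I,M]
Op 2: C1 read [C1 read: already in M, no change] -> [I,M]
Op 3: C1 read [C1 read: already in M, no change] -> [I,M]
Op 4: C1 write [C1 write: already M (modified), no change] -> [I,M]
Op 5: C0 write [C0 write: invalidate ['C1=M'] -> C0=M] -> [M,I]
Op 6: C0 write [C0 write: already M (modified), no change] -> [M,I]
Op 7: C0 read [C0 read: already in M, no change] -> [M,I]
Op 8: C1 read [C1 read from I: others=['C0=M'] -> C1=S, others downsized to S] -> [S,S]
Op 9: C1 read [C1 read: already in S, no change] -> [S,S]
Op 10: C0 read [C0 read: already in S, no change] -> [S,S]
Op 11: C0 read [C0 read: already in S, no change] -> [S,S]

Answer: S S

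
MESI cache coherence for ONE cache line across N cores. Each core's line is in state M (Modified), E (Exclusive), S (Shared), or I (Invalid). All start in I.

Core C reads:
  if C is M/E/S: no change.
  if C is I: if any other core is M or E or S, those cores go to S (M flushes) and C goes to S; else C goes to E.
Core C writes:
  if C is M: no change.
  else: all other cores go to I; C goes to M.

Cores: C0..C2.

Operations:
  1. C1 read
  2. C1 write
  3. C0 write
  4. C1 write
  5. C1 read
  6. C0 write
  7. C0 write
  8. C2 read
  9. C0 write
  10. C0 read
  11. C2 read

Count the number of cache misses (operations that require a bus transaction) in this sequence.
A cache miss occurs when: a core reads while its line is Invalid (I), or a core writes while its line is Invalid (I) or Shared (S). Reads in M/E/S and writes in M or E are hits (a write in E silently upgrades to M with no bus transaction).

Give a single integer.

Op 1: C1 read [C1 read from I: no other sharers -> C1=E (exclusive)] -> [I,E,I] [MISS #1: read from I]
Op 2: C1 write [C1 write: invalidate none -> C1=M] -> [I,M,I] [hit: write from E is a silent E->M upgrade, no bus transaction]
Op 3: C0 write [C0 write: invalidate ['C1=M'] -> C0=M] -> [M,I,I] [MISS #2: write from I]
Op 4: C1 write [C1 write: invalidate ['C0=M'] -> C1=M] -> [I,M,I] [MISS #3: write from I]
Op 5: C1 read [C1 read: already in M, no change] -> [I,M,I] [hit: read from M]
Op 6: C0 write [C0 write: invalidate ['C1=M'] -> C0=M] -> [M,I,I] [MISS #4: write from I]
Op 7: C0 write [C0 write: already M (modified), no change] -> [M,I,I] [hit: write from M]
Op 8: C2 read [C2 read from I: others=['C0=M'] -> C2=S, others downsized to S] -> [S,I,S] [MISS #5: read from I]
Op 9: C0 write [C0 write: invalidate ['C2=S'] -> C0=M] -> [M,I,I] [MISS #6: write from S]
Op 10: C0 read [C0 read: already in M, no change] -> [M,I,I] [hit: read from M]
Op 11: C2 read [C2 read from I: others=['C0=M'] -> C2=S, others downsized to S] -> [S,I,S] [MISS #7: read from I]

Answer: 7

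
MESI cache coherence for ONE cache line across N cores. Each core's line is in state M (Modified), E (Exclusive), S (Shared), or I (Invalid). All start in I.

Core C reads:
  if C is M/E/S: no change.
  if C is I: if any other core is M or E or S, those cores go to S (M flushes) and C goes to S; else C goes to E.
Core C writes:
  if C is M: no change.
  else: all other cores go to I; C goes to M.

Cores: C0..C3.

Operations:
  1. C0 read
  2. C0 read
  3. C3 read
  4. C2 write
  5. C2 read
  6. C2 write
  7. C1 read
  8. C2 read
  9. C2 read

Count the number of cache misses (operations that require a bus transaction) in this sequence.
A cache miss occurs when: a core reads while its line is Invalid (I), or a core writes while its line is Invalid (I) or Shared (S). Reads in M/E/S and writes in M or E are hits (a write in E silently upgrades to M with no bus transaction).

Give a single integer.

Op 1: C0 read [C0 read from I: no other sharers -> C0=E (exclusive)] -> [E,I,I,I] [MISS #1: read from I]
Op 2: C0 read [C0 read: already in E, no change] -> [E,I,I,I] [hit: read from E]
Op 3: C3 read [C3 read from I: others=['C0=E'] -> C3=S, others downsized to S] -> [S,I,I,S] [MISS #2: read from I]
Op 4: C2 write [C2 write: invalidate ['C0=S', 'C3=S'] -> C2=M] -> [I,I,M,I] [MISS #3: write from I]
Op 5: C2 read [C2 read: already in M, no change] -> [I,I,M,I] [hit: read from M]
Op 6: C2 write [C2 write: already M (modified), no change] -> [I,I,M,I] [hit: write from M]
Op 7: C1 read [C1 read from I: others=['C2=M'] -> C1=S, others downsized to S] -> [I,S,S,I] [MISS #4: read from I]
Op 8: C2 read [C2 read: already in S, no change] -> [I,S,S,I] [hit: read from S]
Op 9: C2 read [C2 read: already in S, no change] -> [I,S,S,I] [hit: read from S]

Answer: 4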